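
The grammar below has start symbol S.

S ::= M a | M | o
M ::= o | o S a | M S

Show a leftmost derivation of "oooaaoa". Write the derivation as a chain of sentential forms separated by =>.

S=>Ma=>MSa=>oSaSa=>oMaSa=>ooSaaSa=>oooaaSa=>oooaaoa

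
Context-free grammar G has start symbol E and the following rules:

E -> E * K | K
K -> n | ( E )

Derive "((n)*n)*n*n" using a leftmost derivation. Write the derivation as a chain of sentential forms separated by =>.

E => E*K   [E -> E * K]
E*K => E*K*K   [E -> E * K]
E*K*K => K*K*K   [E -> K]
K*K*K => (E)*K*K   [K -> ( E )]
(E)*K*K => (E*K)*K*K   [E -> E * K]
(E*K)*K*K => (K*K)*K*K   [E -> K]
(K*K)*K*K => ((E)*K)*K*K   [K -> ( E )]
((E)*K)*K*K => ((K)*K)*K*K   [E -> K]
((K)*K)*K*K => ((n)*K)*K*K   [K -> n]
((n)*K)*K*K => ((n)*n)*K*K   [K -> n]
((n)*n)*K*K => ((n)*n)*n*K   [K -> n]
((n)*n)*n*K => ((n)*n)*n*n   [K -> n]

E => E*K => E*K*K => K*K*K => (E)*K*K => (E*K)*K*K => (K*K)*K*K => ((E)*K)*K*K => ((K)*K)*K*K => ((n)*K)*K*K => ((n)*n)*K*K => ((n)*n)*n*K => ((n)*n)*n*n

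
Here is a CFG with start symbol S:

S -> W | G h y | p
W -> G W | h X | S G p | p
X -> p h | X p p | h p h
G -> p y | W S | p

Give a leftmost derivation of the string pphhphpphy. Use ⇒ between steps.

S ⇒ Ghy ⇒ WShy ⇒ GWShy ⇒ WSWShy ⇒ pSWShy ⇒ pWWShy ⇒ pGWWShy ⇒ ppWWShy ⇒ pphXWShy ⇒ pphhphWShy ⇒ pphhphpShy ⇒ pphhphpphy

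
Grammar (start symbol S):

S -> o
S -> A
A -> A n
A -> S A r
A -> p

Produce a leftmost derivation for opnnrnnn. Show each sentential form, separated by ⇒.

S ⇒ A ⇒ An ⇒ Ann ⇒ Annn ⇒ SArnnn ⇒ oArnnn ⇒ oAnrnnn ⇒ oAnnrnnn ⇒ opnnrnnn

S ⇒ A   [S -> A]
A ⇒ An   [A -> A n]
An ⇒ Ann   [A -> A n]
Ann ⇒ Annn   [A -> A n]
Annn ⇒ SArnnn   [A -> S A r]
SArnnn ⇒ oArnnn   [S -> o]
oArnnn ⇒ oAnrnnn   [A -> A n]
oAnrnnn ⇒ oAnnrnnn   [A -> A n]
oAnnrnnn ⇒ opnnrnnn   [A -> p]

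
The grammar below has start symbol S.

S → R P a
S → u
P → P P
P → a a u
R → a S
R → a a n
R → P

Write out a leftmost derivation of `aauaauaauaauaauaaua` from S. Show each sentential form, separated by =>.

S=>RPa=>PPa=>PPPa=>PPPPa=>PPPPPa=>PPPPPPa=>aauPPPPPa=>aauaauPPPPa=>aauaauaauPPPa=>aauaauaauaauPPa=>aauaauaauaauaauPa=>aauaauaauaauaauaaua

S => RPa   [S → R P a]
RPa => PPa   [R → P]
PPa => PPPa   [P → P P]
PPPa => PPPPa   [P → P P]
PPPPa => PPPPPa   [P → P P]
PPPPPa => PPPPPPa   [P → P P]
PPPPPPa => aauPPPPPa   [P → a a u]
aauPPPPPa => aauaauPPPPa   [P → a a u]
aauaauPPPPa => aauaauaauPPPa   [P → a a u]
aauaauaauPPPa => aauaauaauaauPPa   [P → a a u]
aauaauaauaauPPa => aauaauaauaauaauPa   [P → a a u]
aauaauaauaauaauPa => aauaauaauaauaauaaua   [P → a a u]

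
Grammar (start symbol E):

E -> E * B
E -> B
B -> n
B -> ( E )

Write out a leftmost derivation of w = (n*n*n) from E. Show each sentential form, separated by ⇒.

E⇒B⇒(E)⇒(E*B)⇒(E*B*B)⇒(B*B*B)⇒(n*B*B)⇒(n*n*B)⇒(n*n*n)

E ⇒ B   [E -> B]
B ⇒ (E)   [B -> ( E )]
(E) ⇒ (E*B)   [E -> E * B]
(E*B) ⇒ (E*B*B)   [E -> E * B]
(E*B*B) ⇒ (B*B*B)   [E -> B]
(B*B*B) ⇒ (n*B*B)   [B -> n]
(n*B*B) ⇒ (n*n*B)   [B -> n]
(n*n*B) ⇒ (n*n*n)   [B -> n]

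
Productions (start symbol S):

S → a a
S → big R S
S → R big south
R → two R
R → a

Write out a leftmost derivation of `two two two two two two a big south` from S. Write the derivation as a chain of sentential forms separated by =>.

S => R big south   [S → R big south]
R big south => two R big south   [R → two R]
two R big south => two two R big south   [R → two R]
two two R big south => two two two R big south   [R → two R]
two two two R big south => two two two two R big south   [R → two R]
two two two two R big south => two two two two two R big south   [R → two R]
two two two two two R big south => two two two two two two R big south   [R → two R]
two two two two two two R big south => two two two two two two a big south   [R → a]

S => R big south => two R big south => two two R big south => two two two R big south => two two two two R big south => two two two two two R big south => two two two two two two R big south => two two two two two two a big south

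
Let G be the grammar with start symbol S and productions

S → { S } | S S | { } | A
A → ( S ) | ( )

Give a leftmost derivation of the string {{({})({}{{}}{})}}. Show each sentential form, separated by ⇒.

S ⇒ {S} ⇒ {{S}} ⇒ {{SS}} ⇒ {{AS}} ⇒ {{(S)S}} ⇒ {{({})S}} ⇒ {{({})A}} ⇒ {{({})(S)}} ⇒ {{({})(SS)}} ⇒ {{({})({}S)}} ⇒ {{({})({}SS)}} ⇒ {{({})({}{S}S)}} ⇒ {{({})({}{{}}S)}} ⇒ {{({})({}{{}}{})}}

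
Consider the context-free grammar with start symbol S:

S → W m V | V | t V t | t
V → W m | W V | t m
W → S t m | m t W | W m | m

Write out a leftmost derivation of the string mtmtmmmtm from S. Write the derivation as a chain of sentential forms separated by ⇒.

S ⇒ V   [S → V]
V ⇒ WV   [V → W V]
WV ⇒ mtWV   [W → m t W]
mtWV ⇒ mtmtWV   [W → m t W]
mtmtWV ⇒ mtmtWmV   [W → W m]
mtmtWmV ⇒ mtmtWmmV   [W → W m]
mtmtWmmV ⇒ mtmtmmmV   [W → m]
mtmtmmmV ⇒ mtmtmmmtm   [V → t m]

S ⇒ V ⇒ WV ⇒ mtWV ⇒ mtmtWV ⇒ mtmtWmV ⇒ mtmtWmmV ⇒ mtmtmmmV ⇒ mtmtmmmtm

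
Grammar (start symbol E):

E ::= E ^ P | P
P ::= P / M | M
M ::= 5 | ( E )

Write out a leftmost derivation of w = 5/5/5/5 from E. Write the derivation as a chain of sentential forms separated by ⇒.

E ⇒ P   [E ::= P]
P ⇒ P/M   [P ::= P / M]
P/M ⇒ P/M/M   [P ::= P / M]
P/M/M ⇒ P/M/M/M   [P ::= P / M]
P/M/M/M ⇒ M/M/M/M   [P ::= M]
M/M/M/M ⇒ 5/M/M/M   [M ::= 5]
5/M/M/M ⇒ 5/5/M/M   [M ::= 5]
5/5/M/M ⇒ 5/5/5/M   [M ::= 5]
5/5/5/M ⇒ 5/5/5/5   [M ::= 5]

E ⇒ P ⇒ P/M ⇒ P/M/M ⇒ P/M/M/M ⇒ M/M/M/M ⇒ 5/M/M/M ⇒ 5/5/M/M ⇒ 5/5/5/M ⇒ 5/5/5/5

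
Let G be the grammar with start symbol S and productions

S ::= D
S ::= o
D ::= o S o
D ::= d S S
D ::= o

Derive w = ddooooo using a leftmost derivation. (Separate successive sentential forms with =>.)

S => D   [S ::= D]
D => dSS   [D ::= d S S]
dSS => dDS   [S ::= D]
dDS => ddSSS   [D ::= d S S]
ddSSS => ddoSS   [S ::= o]
ddoSS => ddooS   [S ::= o]
ddooS => ddooD   [S ::= D]
ddooD => ddoooSo   [D ::= o S o]
ddoooSo => ddoooDo   [S ::= D]
ddoooDo => ddooooo   [D ::= o]

S => D => dSS => dDS => ddSSS => ddoSS => ddooS => ddooD => ddoooSo => ddoooDo => ddooooo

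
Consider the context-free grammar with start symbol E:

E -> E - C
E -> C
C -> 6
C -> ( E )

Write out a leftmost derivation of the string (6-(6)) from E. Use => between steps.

E => C   [E -> C]
C => (E)   [C -> ( E )]
(E) => (E-C)   [E -> E - C]
(E-C) => (C-C)   [E -> C]
(C-C) => (6-C)   [C -> 6]
(6-C) => (6-(E))   [C -> ( E )]
(6-(E)) => (6-(C))   [E -> C]
(6-(C)) => (6-(6))   [C -> 6]

E=>C=>(E)=>(E-C)=>(C-C)=>(6-C)=>(6-(E))=>(6-(C))=>(6-(6))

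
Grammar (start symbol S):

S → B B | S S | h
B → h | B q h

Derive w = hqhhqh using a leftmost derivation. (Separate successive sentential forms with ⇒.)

S ⇒ BB   [S → B B]
BB ⇒ BqhB   [B → B q h]
BqhB ⇒ hqhB   [B → h]
hqhB ⇒ hqhBqh   [B → B q h]
hqhBqh ⇒ hqhhqh   [B → h]

S⇒BB⇒BqhB⇒hqhB⇒hqhBqh⇒hqhhqh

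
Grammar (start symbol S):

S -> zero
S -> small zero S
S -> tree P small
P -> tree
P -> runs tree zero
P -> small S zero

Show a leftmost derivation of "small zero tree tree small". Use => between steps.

S => small zero S   [S -> small zero S]
small zero S => small zero tree P small   [S -> tree P small]
small zero tree P small => small zero tree tree small   [P -> tree]

S => small zero S => small zero tree P small => small zero tree tree small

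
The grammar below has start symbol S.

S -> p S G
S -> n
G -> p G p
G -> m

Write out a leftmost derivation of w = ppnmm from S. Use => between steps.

S => pSG   [S -> p S G]
pSG => ppSGG   [S -> p S G]
ppSGG => ppnGG   [S -> n]
ppnGG => ppnmG   [G -> m]
ppnmG => ppnmm   [G -> m]

S => pSG => ppSGG => ppnGG => ppnmG => ppnmm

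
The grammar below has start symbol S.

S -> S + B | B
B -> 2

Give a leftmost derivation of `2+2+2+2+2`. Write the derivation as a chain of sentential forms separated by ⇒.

S ⇒ S+B   [S -> S + B]
S+B ⇒ S+B+B   [S -> S + B]
S+B+B ⇒ S+B+B+B   [S -> S + B]
S+B+B+B ⇒ S+B+B+B+B   [S -> S + B]
S+B+B+B+B ⇒ B+B+B+B+B   [S -> B]
B+B+B+B+B ⇒ 2+B+B+B+B   [B -> 2]
2+B+B+B+B ⇒ 2+2+B+B+B   [B -> 2]
2+2+B+B+B ⇒ 2+2+2+B+B   [B -> 2]
2+2+2+B+B ⇒ 2+2+2+2+B   [B -> 2]
2+2+2+2+B ⇒ 2+2+2+2+2   [B -> 2]

S ⇒ S+B ⇒ S+B+B ⇒ S+B+B+B ⇒ S+B+B+B+B ⇒ B+B+B+B+B ⇒ 2+B+B+B+B ⇒ 2+2+B+B+B ⇒ 2+2+2+B+B ⇒ 2+2+2+2+B ⇒ 2+2+2+2+2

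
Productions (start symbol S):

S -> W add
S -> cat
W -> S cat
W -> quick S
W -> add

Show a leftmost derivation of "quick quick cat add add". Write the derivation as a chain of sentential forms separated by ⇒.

S ⇒ W add ⇒ quick S add ⇒ quick W add add ⇒ quick quick S add add ⇒ quick quick cat add add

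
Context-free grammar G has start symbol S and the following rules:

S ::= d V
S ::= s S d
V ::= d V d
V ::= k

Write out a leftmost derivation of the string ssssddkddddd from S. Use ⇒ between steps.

S ⇒ sSd   [S ::= s S d]
sSd ⇒ ssSdd   [S ::= s S d]
ssSdd ⇒ sssSddd   [S ::= s S d]
sssSddd ⇒ ssssSdddd   [S ::= s S d]
ssssSdddd ⇒ ssssdVdddd   [S ::= d V]
ssssdVdddd ⇒ ssssddVddddd   [V ::= d V d]
ssssddVddddd ⇒ ssssddkddddd   [V ::= k]

S⇒sSd⇒ssSdd⇒sssSddd⇒ssssSdddd⇒ssssdVdddd⇒ssssddVddddd⇒ssssddkddddd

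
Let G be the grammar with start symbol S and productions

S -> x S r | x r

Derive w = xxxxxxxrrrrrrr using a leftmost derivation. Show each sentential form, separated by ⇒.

S ⇒ xSr   [S -> x S r]
xSr ⇒ xxSrr   [S -> x S r]
xxSrr ⇒ xxxSrrr   [S -> x S r]
xxxSrrr ⇒ xxxxSrrrr   [S -> x S r]
xxxxSrrrr ⇒ xxxxxSrrrrr   [S -> x S r]
xxxxxSrrrrr ⇒ xxxxxxSrrrrrr   [S -> x S r]
xxxxxxSrrrrrr ⇒ xxxxxxxrrrrrrr   [S -> x r]

S ⇒ xSr ⇒ xxSrr ⇒ xxxSrrr ⇒ xxxxSrrrr ⇒ xxxxxSrrrrr ⇒ xxxxxxSrrrrrr ⇒ xxxxxxxrrrrrrr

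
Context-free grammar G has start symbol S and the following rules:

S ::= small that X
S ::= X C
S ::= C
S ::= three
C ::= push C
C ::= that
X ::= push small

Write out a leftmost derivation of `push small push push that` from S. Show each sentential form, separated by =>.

S => X C   [S ::= X C]
X C => push small C   [X ::= push small]
push small C => push small push C   [C ::= push C]
push small push C => push small push push C   [C ::= push C]
push small push push C => push small push push that   [C ::= that]

S => X C => push small C => push small push C => push small push push C => push small push push that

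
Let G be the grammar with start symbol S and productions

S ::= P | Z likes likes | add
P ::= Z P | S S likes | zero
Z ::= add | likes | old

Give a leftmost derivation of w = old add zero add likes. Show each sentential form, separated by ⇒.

S ⇒ P   [S ::= P]
P ⇒ S S likes   [P ::= S S likes]
S S likes ⇒ P S likes   [S ::= P]
P S likes ⇒ Z P S likes   [P ::= Z P]
Z P S likes ⇒ old P S likes   [Z ::= old]
old P S likes ⇒ old Z P S likes   [P ::= Z P]
old Z P S likes ⇒ old add P S likes   [Z ::= add]
old add P S likes ⇒ old add zero S likes   [P ::= zero]
old add zero S likes ⇒ old add zero add likes   [S ::= add]

S ⇒ P ⇒ S S likes ⇒ P S likes ⇒ Z P S likes ⇒ old P S likes ⇒ old Z P S likes ⇒ old add P S likes ⇒ old add zero S likes ⇒ old add zero add likes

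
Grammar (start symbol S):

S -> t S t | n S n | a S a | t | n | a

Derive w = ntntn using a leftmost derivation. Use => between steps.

S => nSn   [S -> n S n]
nSn => ntStn   [S -> t S t]
ntStn => ntntn   [S -> n]

S=>nSn=>ntStn=>ntntn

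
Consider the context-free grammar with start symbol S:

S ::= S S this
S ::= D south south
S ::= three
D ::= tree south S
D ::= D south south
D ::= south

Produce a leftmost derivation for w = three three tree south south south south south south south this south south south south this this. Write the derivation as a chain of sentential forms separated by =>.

S => S S this => three S this => three S S this this => three three S this this => three three D south south this this => three three D south south south south this this => three three tree south S south south south south this this => three three tree south S S this south south south south this this => three three tree south D south south S this south south south south this this => three three tree south south south south S this south south south south this this => three three tree south south south south D south south this south south south south this this => three three tree south south south south south south south this south south south south this this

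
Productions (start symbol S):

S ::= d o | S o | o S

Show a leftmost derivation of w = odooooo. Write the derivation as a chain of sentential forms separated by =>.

S=>So=>oSo=>oSoo=>oSooo=>oSoooo=>odooooo

S => So   [S ::= S o]
So => oSo   [S ::= o S]
oSo => oSoo   [S ::= S o]
oSoo => oSooo   [S ::= S o]
oSooo => oSoooo   [S ::= S o]
oSoooo => odooooo   [S ::= d o]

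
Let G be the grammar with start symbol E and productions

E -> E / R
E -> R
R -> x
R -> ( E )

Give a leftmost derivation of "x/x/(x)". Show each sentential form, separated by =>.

E => E/R   [E -> E / R]
E/R => E/R/R   [E -> E / R]
E/R/R => R/R/R   [E -> R]
R/R/R => x/R/R   [R -> x]
x/R/R => x/x/R   [R -> x]
x/x/R => x/x/(E)   [R -> ( E )]
x/x/(E) => x/x/(R)   [E -> R]
x/x/(R) => x/x/(x)   [R -> x]

E => E/R => E/R/R => R/R/R => x/R/R => x/x/R => x/x/(E) => x/x/(R) => x/x/(x)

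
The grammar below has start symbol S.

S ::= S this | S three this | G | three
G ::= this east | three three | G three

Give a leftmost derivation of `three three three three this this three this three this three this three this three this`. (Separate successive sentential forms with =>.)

S => S three this   [S ::= S three this]
S three this => S three this three this   [S ::= S three this]
S three this three this => S three this three this three this   [S ::= S three this]
S three this three this three this => S three this three this three this three this   [S ::= S three this]
S three this three this three this three this => S three this three this three this three this three this   [S ::= S three this]
S three this three this three this three this three this => S this three this three this three this three this three this   [S ::= S this]
S this three this three this three this three this three this => S this this three this three this three this three this three this   [S ::= S this]
S this this three this three this three this three this three this => G this this three this three this three this three this three this   [S ::= G]
G this this three this three this three this three this three this => G three this this three this three this three this three this three this   [G ::= G three]
G three this this three this three this three this three this three this => G three three this this three this three this three this three this three this   [G ::= G three]
G three three this this three this three this three this three this three this => three three three three this this three this three this three this three this three this   [G ::= three three]

S => S three this => S three this three this => S three this three this three this => S three this three this three this three this => S three this three this three this three this three this => S this three this three this three this three this three this => S this this three this three this three this three this three this => G this this three this three this three this three this three this => G three this this three this three this three this three this three this => G three three this this three this three this three this three this three this => three three three three this this three this three this three this three this three this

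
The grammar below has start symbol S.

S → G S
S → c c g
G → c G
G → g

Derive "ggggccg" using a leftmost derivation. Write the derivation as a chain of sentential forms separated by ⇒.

S ⇒ GS   [S → G S]
GS ⇒ gS   [G → g]
gS ⇒ gGS   [S → G S]
gGS ⇒ ggS   [G → g]
ggS ⇒ ggGS   [S → G S]
ggGS ⇒ gggS   [G → g]
gggS ⇒ gggGS   [S → G S]
gggGS ⇒ ggggS   [G → g]
ggggS ⇒ ggggccg   [S → c c g]

S ⇒ GS ⇒ gS ⇒ gGS ⇒ ggS ⇒ ggGS ⇒ gggS ⇒ gggGS ⇒ ggggS ⇒ ggggccg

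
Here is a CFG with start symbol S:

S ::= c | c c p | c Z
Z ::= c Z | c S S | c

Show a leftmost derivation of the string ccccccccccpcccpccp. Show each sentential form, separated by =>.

S => cZ   [S ::= c Z]
cZ => ccSS   [Z ::= c S S]
ccSS => cccZS   [S ::= c Z]
cccZS => ccccSSS   [Z ::= c S S]
ccccSSS => cccccZSS   [S ::= c Z]
cccccZSS => ccccccZSS   [Z ::= c Z]
ccccccZSS => cccccccZSS   [Z ::= c Z]
cccccccZSS => ccccccccSSSS   [Z ::= c S S]
ccccccccSSSS => ccccccccccpSSS   [S ::= c c p]
ccccccccccpSSS => ccccccccccpcSS   [S ::= c]
ccccccccccpcSS => ccccccccccpcccpS   [S ::= c c p]
ccccccccccpcccpS => ccccccccccpcccpccp   [S ::= c c p]

S => cZ => ccSS => cccZS => ccccSSS => cccccZSS => ccccccZSS => cccccccZSS => ccccccccSSSS => ccccccccccpSSS => ccccccccccpcSS => ccccccccccpcccpS => ccccccccccpcccpccp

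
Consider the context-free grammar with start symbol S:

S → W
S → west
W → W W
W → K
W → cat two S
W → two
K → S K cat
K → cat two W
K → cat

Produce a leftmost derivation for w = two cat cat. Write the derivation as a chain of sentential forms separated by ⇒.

S ⇒ W   [S → W]
W ⇒ K   [W → K]
K ⇒ S K cat   [K → S K cat]
S K cat ⇒ W K cat   [S → W]
W K cat ⇒ two K cat   [W → two]
two K cat ⇒ two cat cat   [K → cat]

S ⇒ W ⇒ K ⇒ S K cat ⇒ W K cat ⇒ two K cat ⇒ two cat cat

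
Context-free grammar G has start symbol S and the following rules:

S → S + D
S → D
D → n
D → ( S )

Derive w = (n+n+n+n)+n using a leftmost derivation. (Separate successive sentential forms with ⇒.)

S ⇒ S+D ⇒ D+D ⇒ (S)+D ⇒ (S+D)+D ⇒ (S+D+D)+D ⇒ (S+D+D+D)+D ⇒ (D+D+D+D)+D ⇒ (n+D+D+D)+D ⇒ (n+n+D+D)+D ⇒ (n+n+n+D)+D ⇒ (n+n+n+n)+D ⇒ (n+n+n+n)+n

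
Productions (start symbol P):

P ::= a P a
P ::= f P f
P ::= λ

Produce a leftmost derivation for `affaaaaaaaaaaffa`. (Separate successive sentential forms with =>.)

P=>aPa=>afPfa=>affPffa=>affaPaffa=>affaaPaaffa=>affaaaPaaaffa=>affaaaaPaaaaffa=>affaaaaaPaaaaaffa=>affaaaaaaaaaaffa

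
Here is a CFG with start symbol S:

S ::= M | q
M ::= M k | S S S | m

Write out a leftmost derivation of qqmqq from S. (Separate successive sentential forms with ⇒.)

S ⇒ M ⇒ SSS ⇒ MSS ⇒ SSSSS ⇒ qSSSS ⇒ qqSSS ⇒ qqMSS ⇒ qqmSS ⇒ qqmqS ⇒ qqmqq

S ⇒ M   [S ::= M]
M ⇒ SSS   [M ::= S S S]
SSS ⇒ MSS   [S ::= M]
MSS ⇒ SSSSS   [M ::= S S S]
SSSSS ⇒ qSSSS   [S ::= q]
qSSSS ⇒ qqSSS   [S ::= q]
qqSSS ⇒ qqMSS   [S ::= M]
qqMSS ⇒ qqmSS   [M ::= m]
qqmSS ⇒ qqmqS   [S ::= q]
qqmqS ⇒ qqmqq   [S ::= q]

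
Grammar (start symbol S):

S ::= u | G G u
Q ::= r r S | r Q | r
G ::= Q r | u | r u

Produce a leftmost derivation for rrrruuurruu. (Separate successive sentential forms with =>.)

S => GGu => QrGu => rQrGu => rrQrGu => rrrrSrGu => rrrrGGurGu => rrrruGurGu => rrrruuurGu => rrrruuurruu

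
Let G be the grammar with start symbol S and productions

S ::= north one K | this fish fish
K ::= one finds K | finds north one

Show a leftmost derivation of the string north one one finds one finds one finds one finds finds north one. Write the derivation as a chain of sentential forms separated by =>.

S => north one K   [S ::= north one K]
north one K => north one one finds K   [K ::= one finds K]
north one one finds K => north one one finds one finds K   [K ::= one finds K]
north one one finds one finds K => north one one finds one finds one finds K   [K ::= one finds K]
north one one finds one finds one finds K => north one one finds one finds one finds one finds K   [K ::= one finds K]
north one one finds one finds one finds one finds K => north one one finds one finds one finds one finds finds north one   [K ::= finds north one]

S => north one K => north one one finds K => north one one finds one finds K => north one one finds one finds one finds K => north one one finds one finds one finds one finds K => north one one finds one finds one finds one finds finds north one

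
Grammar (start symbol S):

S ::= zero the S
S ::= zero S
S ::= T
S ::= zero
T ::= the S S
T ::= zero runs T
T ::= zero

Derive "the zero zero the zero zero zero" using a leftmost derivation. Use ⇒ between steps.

S ⇒ T   [S ::= T]
T ⇒ the S S   [T ::= the S S]
the S S ⇒ the zero S S   [S ::= zero S]
the zero S S ⇒ the zero zero S S   [S ::= zero S]
the zero zero S S ⇒ the zero zero T S   [S ::= T]
the zero zero T S ⇒ the zero zero the S S S   [T ::= the S S]
the zero zero the S S S ⇒ the zero zero the T S S   [S ::= T]
the zero zero the T S S ⇒ the zero zero the zero S S   [T ::= zero]
the zero zero the zero S S ⇒ the zero zero the zero zero S   [S ::= zero]
the zero zero the zero zero S ⇒ the zero zero the zero zero zero   [S ::= zero]

S ⇒ T ⇒ the S S ⇒ the zero S S ⇒ the zero zero S S ⇒ the zero zero T S ⇒ the zero zero the S S S ⇒ the zero zero the T S S ⇒ the zero zero the zero S S ⇒ the zero zero the zero zero S ⇒ the zero zero the zero zero zero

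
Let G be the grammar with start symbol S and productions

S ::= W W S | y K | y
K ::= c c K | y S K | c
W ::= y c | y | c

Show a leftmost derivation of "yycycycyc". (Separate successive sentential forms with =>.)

S => yK => yySK => yyWWSK => yycWSK => yycySK => yycyWWSK => yycycWSK => yycycycSK => yycycycyK => yycycycyc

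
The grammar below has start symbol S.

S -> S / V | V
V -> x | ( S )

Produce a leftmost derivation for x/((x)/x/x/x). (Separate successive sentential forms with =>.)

S => S/V => V/V => x/V => x/(S) => x/(S/V) => x/(S/V/V) => x/(S/V/V/V) => x/(V/V/V/V) => x/((S)/V/V/V) => x/((V)/V/V/V) => x/((x)/V/V/V) => x/((x)/x/V/V) => x/((x)/x/x/V) => x/((x)/x/x/x)

S => S/V   [S -> S / V]
S/V => V/V   [S -> V]
V/V => x/V   [V -> x]
x/V => x/(S)   [V -> ( S )]
x/(S) => x/(S/V)   [S -> S / V]
x/(S/V) => x/(S/V/V)   [S -> S / V]
x/(S/V/V) => x/(S/V/V/V)   [S -> S / V]
x/(S/V/V/V) => x/(V/V/V/V)   [S -> V]
x/(V/V/V/V) => x/((S)/V/V/V)   [V -> ( S )]
x/((S)/V/V/V) => x/((V)/V/V/V)   [S -> V]
x/((V)/V/V/V) => x/((x)/V/V/V)   [V -> x]
x/((x)/V/V/V) => x/((x)/x/V/V)   [V -> x]
x/((x)/x/V/V) => x/((x)/x/x/V)   [V -> x]
x/((x)/x/x/V) => x/((x)/x/x/x)   [V -> x]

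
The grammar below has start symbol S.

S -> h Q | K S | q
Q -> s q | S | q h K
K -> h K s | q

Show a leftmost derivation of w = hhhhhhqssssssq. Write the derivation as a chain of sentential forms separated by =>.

S => KS   [S -> K S]
KS => hKsS   [K -> h K s]
hKsS => hhKssS   [K -> h K s]
hhKssS => hhhKsssS   [K -> h K s]
hhhKsssS => hhhhKssssS   [K -> h K s]
hhhhKssssS => hhhhhKsssssS   [K -> h K s]
hhhhhKsssssS => hhhhhhKssssssS   [K -> h K s]
hhhhhhKssssssS => hhhhhhqssssssS   [K -> q]
hhhhhhqssssssS => hhhhhhqssssssq   [S -> q]

S => KS => hKsS => hhKssS => hhhKsssS => hhhhKssssS => hhhhhKsssssS => hhhhhhKssssssS => hhhhhhqssssssS => hhhhhhqssssssq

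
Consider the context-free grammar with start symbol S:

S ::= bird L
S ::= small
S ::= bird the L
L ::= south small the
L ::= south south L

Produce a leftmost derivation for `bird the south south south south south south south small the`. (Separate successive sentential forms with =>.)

S => bird the L => bird the south south L => bird the south south south south L => bird the south south south south south south L => bird the south south south south south south south small the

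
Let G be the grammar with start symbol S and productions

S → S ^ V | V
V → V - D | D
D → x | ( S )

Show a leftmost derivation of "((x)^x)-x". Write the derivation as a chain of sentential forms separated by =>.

S => V   [S → V]
V => V-D   [V → V - D]
V-D => D-D   [V → D]
D-D => (S)-D   [D → ( S )]
(S)-D => (S^V)-D   [S → S ^ V]
(S^V)-D => (V^V)-D   [S → V]
(V^V)-D => (D^V)-D   [V → D]
(D^V)-D => ((S)^V)-D   [D → ( S )]
((S)^V)-D => ((V)^V)-D   [S → V]
((V)^V)-D => ((D)^V)-D   [V → D]
((D)^V)-D => ((x)^V)-D   [D → x]
((x)^V)-D => ((x)^D)-D   [V → D]
((x)^D)-D => ((x)^x)-D   [D → x]
((x)^x)-D => ((x)^x)-x   [D → x]

S => V => V-D => D-D => (S)-D => (S^V)-D => (V^V)-D => (D^V)-D => ((S)^V)-D => ((V)^V)-D => ((D)^V)-D => ((x)^V)-D => ((x)^D)-D => ((x)^x)-D => ((x)^x)-x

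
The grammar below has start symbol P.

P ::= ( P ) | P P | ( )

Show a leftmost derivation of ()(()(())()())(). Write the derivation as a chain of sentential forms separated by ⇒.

P ⇒ PP ⇒ PPP ⇒ ()PP ⇒ ()(P)P ⇒ ()(PP)P ⇒ ()(PPP)P ⇒ ()(PPPP)P ⇒ ()(()PPP)P ⇒ ()(()(P)PP)P ⇒ ()(()(())PP)P ⇒ ()(()(())()P)P ⇒ ()(()(())()())P ⇒ ()(()(())()())()

P ⇒ PP   [P ::= P P]
PP ⇒ PPP   [P ::= P P]
PPP ⇒ ()PP   [P ::= ( )]
()PP ⇒ ()(P)P   [P ::= ( P )]
()(P)P ⇒ ()(PP)P   [P ::= P P]
()(PP)P ⇒ ()(PPP)P   [P ::= P P]
()(PPP)P ⇒ ()(PPPP)P   [P ::= P P]
()(PPPP)P ⇒ ()(()PPP)P   [P ::= ( )]
()(()PPP)P ⇒ ()(()(P)PP)P   [P ::= ( P )]
()(()(P)PP)P ⇒ ()(()(())PP)P   [P ::= ( )]
()(()(())PP)P ⇒ ()(()(())()P)P   [P ::= ( )]
()(()(())()P)P ⇒ ()(()(())()())P   [P ::= ( )]
()(()(())()())P ⇒ ()(()(())()())()   [P ::= ( )]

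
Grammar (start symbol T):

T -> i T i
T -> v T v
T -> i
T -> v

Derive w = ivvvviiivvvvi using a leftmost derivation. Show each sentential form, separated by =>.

T => iTi => ivTvi => ivvTvvi => ivvvTvvvi => ivvvvTvvvvi => ivvvviTivvvvi => ivvvviiivvvvi

T => iTi   [T -> i T i]
iTi => ivTvi   [T -> v T v]
ivTvi => ivvTvvi   [T -> v T v]
ivvTvvi => ivvvTvvvi   [T -> v T v]
ivvvTvvvi => ivvvvTvvvvi   [T -> v T v]
ivvvvTvvvvi => ivvvviTivvvvi   [T -> i T i]
ivvvviTivvvvi => ivvvviiivvvvi   [T -> i]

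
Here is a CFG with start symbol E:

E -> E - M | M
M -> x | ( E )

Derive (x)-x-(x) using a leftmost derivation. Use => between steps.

E => E-M   [E -> E - M]
E-M => E-M-M   [E -> E - M]
E-M-M => M-M-M   [E -> M]
M-M-M => (E)-M-M   [M -> ( E )]
(E)-M-M => (M)-M-M   [E -> M]
(M)-M-M => (x)-M-M   [M -> x]
(x)-M-M => (x)-x-M   [M -> x]
(x)-x-M => (x)-x-(E)   [M -> ( E )]
(x)-x-(E) => (x)-x-(M)   [E -> M]
(x)-x-(M) => (x)-x-(x)   [M -> x]

E=>E-M=>E-M-M=>M-M-M=>(E)-M-M=>(M)-M-M=>(x)-M-M=>(x)-x-M=>(x)-x-(E)=>(x)-x-(M)=>(x)-x-(x)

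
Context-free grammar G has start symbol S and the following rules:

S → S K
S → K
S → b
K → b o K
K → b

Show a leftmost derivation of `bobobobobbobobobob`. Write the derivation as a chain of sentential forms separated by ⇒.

S ⇒ SK ⇒ KK ⇒ boKK ⇒ boboKK ⇒ boboboKK ⇒ boboboboKK ⇒ bobobobobK ⇒ bobobobobboK ⇒ bobobobobboboK ⇒ bobobobobboboboK ⇒ bobobobobboboboboK ⇒ bobobobobbobobobob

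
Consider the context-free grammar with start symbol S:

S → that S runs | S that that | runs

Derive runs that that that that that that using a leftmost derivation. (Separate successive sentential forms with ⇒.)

S ⇒ S that that ⇒ S that that that that ⇒ S that that that that that that ⇒ runs that that that that that that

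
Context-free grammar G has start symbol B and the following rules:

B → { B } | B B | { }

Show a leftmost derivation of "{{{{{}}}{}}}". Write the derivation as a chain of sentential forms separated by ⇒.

B ⇒ {B}   [B → { B }]
{B} ⇒ {{B}}   [B → { B }]
{{B}} ⇒ {{BB}}   [B → B B]
{{BB}} ⇒ {{{B}B}}   [B → { B }]
{{{B}B}} ⇒ {{{{B}}B}}   [B → { B }]
{{{{B}}B}} ⇒ {{{{{}}}B}}   [B → { }]
{{{{{}}}B}} ⇒ {{{{{}}}{}}}   [B → { }]

B ⇒ {B} ⇒ {{B}} ⇒ {{BB}} ⇒ {{{B}B}} ⇒ {{{{B}}B}} ⇒ {{{{{}}}B}} ⇒ {{{{{}}}{}}}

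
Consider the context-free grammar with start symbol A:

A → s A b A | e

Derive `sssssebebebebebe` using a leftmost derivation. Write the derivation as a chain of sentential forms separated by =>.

A => sAbA => ssAbAbA => sssAbAbAbA => ssssAbAbAbAbA => sssssAbAbAbAbAbA => sssssebAbAbAbAbA => sssssebebAbAbAbA => sssssebebebAbAbA => sssssebebebebAbA => sssssebebebebebA => sssssebebebebebe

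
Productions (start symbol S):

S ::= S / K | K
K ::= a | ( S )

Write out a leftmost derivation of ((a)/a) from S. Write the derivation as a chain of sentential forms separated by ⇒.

S ⇒ K   [S ::= K]
K ⇒ (S)   [K ::= ( S )]
(S) ⇒ (S/K)   [S ::= S / K]
(S/K) ⇒ (K/K)   [S ::= K]
(K/K) ⇒ ((S)/K)   [K ::= ( S )]
((S)/K) ⇒ ((K)/K)   [S ::= K]
((K)/K) ⇒ ((a)/K)   [K ::= a]
((a)/K) ⇒ ((a)/a)   [K ::= a]

S⇒K⇒(S)⇒(S/K)⇒(K/K)⇒((S)/K)⇒((K)/K)⇒((a)/K)⇒((a)/a)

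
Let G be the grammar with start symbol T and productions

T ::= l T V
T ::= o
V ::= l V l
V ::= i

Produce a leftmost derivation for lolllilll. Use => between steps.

T => lTV   [T ::= l T V]
lTV => loV   [T ::= o]
loV => lolVl   [V ::= l V l]
lolVl => lollVll   [V ::= l V l]
lollVll => lolllVlll   [V ::= l V l]
lolllVlll => lolllilll   [V ::= i]

T=>lTV=>loV=>lolVl=>lollVll=>lolllVlll=>lolllilll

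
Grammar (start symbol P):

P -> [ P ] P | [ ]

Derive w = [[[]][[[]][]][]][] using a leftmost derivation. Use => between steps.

P=>[P]P=>[[P]P]P=>[[[]]P]P=>[[[]][P]P]P=>[[[]][[P]P]P]P=>[[[]][[[]]P]P]P=>[[[]][[[]][]]P]P=>[[[]][[[]][]][]]P=>[[[]][[[]][]][]][]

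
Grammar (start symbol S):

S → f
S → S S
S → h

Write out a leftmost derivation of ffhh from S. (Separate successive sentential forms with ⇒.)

S ⇒ SS   [S → S S]
SS ⇒ SSS   [S → S S]
SSS ⇒ fSS   [S → f]
fSS ⇒ ffS   [S → f]
ffS ⇒ ffSS   [S → S S]
ffSS ⇒ ffhS   [S → h]
ffhS ⇒ ffhh   [S → h]

S⇒SS⇒SSS⇒fSS⇒ffS⇒ffSS⇒ffhS⇒ffhh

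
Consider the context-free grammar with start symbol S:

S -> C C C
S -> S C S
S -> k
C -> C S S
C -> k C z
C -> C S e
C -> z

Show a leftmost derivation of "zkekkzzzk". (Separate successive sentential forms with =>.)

S=>SCS=>CCCCS=>CSSCCCS=>CSeSSCCCS=>zSeSSCCCS=>zkeSSCCCS=>zkekSCCCS=>zkekkCCCS=>zkekkzCCS=>zkekkzzCS=>zkekkzzzS=>zkekkzzzk

S => SCS   [S -> S C S]
SCS => CCCCS   [S -> C C C]
CCCCS => CSSCCCS   [C -> C S S]
CSSCCCS => CSeSSCCCS   [C -> C S e]
CSeSSCCCS => zSeSSCCCS   [C -> z]
zSeSSCCCS => zkeSSCCCS   [S -> k]
zkeSSCCCS => zkekSCCCS   [S -> k]
zkekSCCCS => zkekkCCCS   [S -> k]
zkekkCCCS => zkekkzCCS   [C -> z]
zkekkzCCS => zkekkzzCS   [C -> z]
zkekkzzCS => zkekkzzzS   [C -> z]
zkekkzzzS => zkekkzzzk   [S -> k]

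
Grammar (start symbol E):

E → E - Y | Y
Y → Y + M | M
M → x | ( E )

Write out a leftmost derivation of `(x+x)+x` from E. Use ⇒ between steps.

E ⇒ Y   [E → Y]
Y ⇒ Y+M   [Y → Y + M]
Y+M ⇒ M+M   [Y → M]
M+M ⇒ (E)+M   [M → ( E )]
(E)+M ⇒ (Y)+M   [E → Y]
(Y)+M ⇒ (Y+M)+M   [Y → Y + M]
(Y+M)+M ⇒ (M+M)+M   [Y → M]
(M+M)+M ⇒ (x+M)+M   [M → x]
(x+M)+M ⇒ (x+x)+M   [M → x]
(x+x)+M ⇒ (x+x)+x   [M → x]

E⇒Y⇒Y+M⇒M+M⇒(E)+M⇒(Y)+M⇒(Y+M)+M⇒(M+M)+M⇒(x+M)+M⇒(x+x)+M⇒(x+x)+x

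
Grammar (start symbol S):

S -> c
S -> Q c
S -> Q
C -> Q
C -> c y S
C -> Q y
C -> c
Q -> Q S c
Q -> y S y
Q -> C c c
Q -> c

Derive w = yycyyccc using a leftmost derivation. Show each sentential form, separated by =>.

S=>Qc=>QScc=>ySyScc=>yQyScc=>yySyyScc=>yycyyScc=>yycyyccc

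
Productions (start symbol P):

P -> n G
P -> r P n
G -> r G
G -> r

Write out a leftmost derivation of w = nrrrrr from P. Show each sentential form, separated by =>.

P => nG   [P -> n G]
nG => nrG   [G -> r G]
nrG => nrrG   [G -> r G]
nrrG => nrrrG   [G -> r G]
nrrrG => nrrrrG   [G -> r G]
nrrrrG => nrrrrr   [G -> r]

P => nG => nrG => nrrG => nrrrG => nrrrrG => nrrrrr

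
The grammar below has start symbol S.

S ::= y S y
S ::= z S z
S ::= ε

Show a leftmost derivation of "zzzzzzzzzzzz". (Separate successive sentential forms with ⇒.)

S ⇒ zSz ⇒ zzSzz ⇒ zzzSzzz ⇒ zzzzSzzzz ⇒ zzzzzSzzzzz ⇒ zzzzzzSzzzzzz ⇒ zzzzzzzzzzzz

S ⇒ zSz   [S ::= z S z]
zSz ⇒ zzSzz   [S ::= z S z]
zzSzz ⇒ zzzSzzz   [S ::= z S z]
zzzSzzz ⇒ zzzzSzzzz   [S ::= z S z]
zzzzSzzzz ⇒ zzzzzSzzzzz   [S ::= z S z]
zzzzzSzzzzz ⇒ zzzzzzSzzzzzz   [S ::= z S z]
zzzzzzSzzzzzz ⇒ zzzzzzzzzzzz   [S ::= ε]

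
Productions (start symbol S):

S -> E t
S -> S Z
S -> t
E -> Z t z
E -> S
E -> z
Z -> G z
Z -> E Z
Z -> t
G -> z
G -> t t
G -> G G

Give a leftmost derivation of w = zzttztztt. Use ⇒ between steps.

S ⇒ SZ ⇒ EtZ ⇒ ZtztZ ⇒ EZtztZ ⇒ zZtztZ ⇒ zGztztZ ⇒ zGGztztZ ⇒ zzGztztZ ⇒ zzttztztZ ⇒ zzttztztt

S ⇒ SZ   [S -> S Z]
SZ ⇒ EtZ   [S -> E t]
EtZ ⇒ ZtztZ   [E -> Z t z]
ZtztZ ⇒ EZtztZ   [Z -> E Z]
EZtztZ ⇒ zZtztZ   [E -> z]
zZtztZ ⇒ zGztztZ   [Z -> G z]
zGztztZ ⇒ zGGztztZ   [G -> G G]
zGGztztZ ⇒ zzGztztZ   [G -> z]
zzGztztZ ⇒ zzttztztZ   [G -> t t]
zzttztztZ ⇒ zzttztztt   [Z -> t]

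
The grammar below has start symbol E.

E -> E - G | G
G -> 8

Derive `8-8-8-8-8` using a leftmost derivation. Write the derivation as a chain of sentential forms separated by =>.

E => E-G   [E -> E - G]
E-G => E-G-G   [E -> E - G]
E-G-G => E-G-G-G   [E -> E - G]
E-G-G-G => E-G-G-G-G   [E -> E - G]
E-G-G-G-G => G-G-G-G-G   [E -> G]
G-G-G-G-G => 8-G-G-G-G   [G -> 8]
8-G-G-G-G => 8-8-G-G-G   [G -> 8]
8-8-G-G-G => 8-8-8-G-G   [G -> 8]
8-8-8-G-G => 8-8-8-8-G   [G -> 8]
8-8-8-8-G => 8-8-8-8-8   [G -> 8]

E=>E-G=>E-G-G=>E-G-G-G=>E-G-G-G-G=>G-G-G-G-G=>8-G-G-G-G=>8-8-G-G-G=>8-8-8-G-G=>8-8-8-8-G=>8-8-8-8-8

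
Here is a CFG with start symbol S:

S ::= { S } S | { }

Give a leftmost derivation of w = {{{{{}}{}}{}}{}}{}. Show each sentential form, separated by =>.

S=>{S}S=>{{S}S}S=>{{{S}S}S}S=>{{{{S}S}S}S}S=>{{{{{}}S}S}S}S=>{{{{{}}{}}S}S}S=>{{{{{}}{}}{}}S}S=>{{{{{}}{}}{}}{}}S=>{{{{{}}{}}{}}{}}{}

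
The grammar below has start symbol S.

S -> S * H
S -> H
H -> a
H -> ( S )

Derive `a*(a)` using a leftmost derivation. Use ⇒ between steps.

S ⇒ S*H   [S -> S * H]
S*H ⇒ H*H   [S -> H]
H*H ⇒ a*H   [H -> a]
a*H ⇒ a*(S)   [H -> ( S )]
a*(S) ⇒ a*(H)   [S -> H]
a*(H) ⇒ a*(a)   [H -> a]

S⇒S*H⇒H*H⇒a*H⇒a*(S)⇒a*(H)⇒a*(a)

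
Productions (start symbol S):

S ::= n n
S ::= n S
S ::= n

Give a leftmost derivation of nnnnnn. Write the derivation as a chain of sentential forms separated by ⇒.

S⇒nS⇒nnS⇒nnnS⇒nnnnS⇒nnnnnS⇒nnnnnn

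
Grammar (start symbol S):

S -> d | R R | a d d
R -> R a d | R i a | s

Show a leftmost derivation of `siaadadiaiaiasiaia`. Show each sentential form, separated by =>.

S=>RR=>RiaR=>RiaiaR=>RiaiaiaR=>RadiaiaiaR=>RadadiaiaiaR=>RiaadadiaiaiaR=>siaadadiaiaiaR=>siaadadiaiaiaRia=>siaadadiaiaiaRiaia=>siaadadiaiaiasiaia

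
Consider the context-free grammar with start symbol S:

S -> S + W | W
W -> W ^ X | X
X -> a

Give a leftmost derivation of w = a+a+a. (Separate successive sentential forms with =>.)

S => S+W => S+W+W => W+W+W => X+W+W => a+W+W => a+X+W => a+a+W => a+a+X => a+a+a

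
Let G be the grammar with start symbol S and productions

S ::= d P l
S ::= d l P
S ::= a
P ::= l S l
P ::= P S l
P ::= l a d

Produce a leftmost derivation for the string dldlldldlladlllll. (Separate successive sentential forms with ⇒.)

S ⇒ dPl ⇒ dlSll ⇒ dldlPll ⇒ dldllSlll ⇒ dldlldPllll ⇒ dldlldlSlllll ⇒ dldlldldlPlllll ⇒ dldlldldlladlllll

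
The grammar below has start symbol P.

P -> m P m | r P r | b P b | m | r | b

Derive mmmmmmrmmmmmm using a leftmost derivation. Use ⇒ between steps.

P ⇒ mPm ⇒ mmPmm ⇒ mmmPmmm ⇒ mmmmPmmmm ⇒ mmmmmPmmmmm ⇒ mmmmmmPmmmmmm ⇒ mmmmmmrmmmmmm

P ⇒ mPm   [P -> m P m]
mPm ⇒ mmPmm   [P -> m P m]
mmPmm ⇒ mmmPmmm   [P -> m P m]
mmmPmmm ⇒ mmmmPmmmm   [P -> m P m]
mmmmPmmmm ⇒ mmmmmPmmmmm   [P -> m P m]
mmmmmPmmmmm ⇒ mmmmmmPmmmmmm   [P -> m P m]
mmmmmmPmmmmmm ⇒ mmmmmmrmmmmmm   [P -> r]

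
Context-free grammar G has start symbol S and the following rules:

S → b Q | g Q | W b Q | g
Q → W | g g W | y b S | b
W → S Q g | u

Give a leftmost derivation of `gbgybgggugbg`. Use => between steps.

S => gQ => gW => gSQg => gbQQg => gbWQg => gbSQgQg => gbgQQgQg => gbgybSQgQg => gbgybgQgQg => gbgybgggWgQg => gbgybgggugQg => gbgybgggugbg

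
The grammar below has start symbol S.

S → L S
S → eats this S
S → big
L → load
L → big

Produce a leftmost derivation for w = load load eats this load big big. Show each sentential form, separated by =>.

S => L S => load S => load L S => load load S => load load eats this S => load load eats this L S => load load eats this load S => load load eats this load L S => load load eats this load big S => load load eats this load big big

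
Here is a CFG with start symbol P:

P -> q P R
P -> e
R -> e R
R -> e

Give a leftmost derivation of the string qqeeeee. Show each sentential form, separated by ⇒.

P ⇒ qPR   [P -> q P R]
qPR ⇒ qqPRR   [P -> q P R]
qqPRR ⇒ qqeRR   [P -> e]
qqeRR ⇒ qqeeRR   [R -> e R]
qqeeRR ⇒ qqeeeR   [R -> e]
qqeeeR ⇒ qqeeeeR   [R -> e R]
qqeeeeR ⇒ qqeeeee   [R -> e]

P ⇒ qPR ⇒ qqPRR ⇒ qqeRR ⇒ qqeeRR ⇒ qqeeeR ⇒ qqeeeeR ⇒ qqeeeee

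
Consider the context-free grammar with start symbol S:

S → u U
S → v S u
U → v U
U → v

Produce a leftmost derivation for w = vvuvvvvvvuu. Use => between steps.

S => vSu   [S → v S u]
vSu => vvSuu   [S → v S u]
vvSuu => vvuUuu   [S → u U]
vvuUuu => vvuvUuu   [U → v U]
vvuvUuu => vvuvvUuu   [U → v U]
vvuvvUuu => vvuvvvUuu   [U → v U]
vvuvvvUuu => vvuvvvvUuu   [U → v U]
vvuvvvvUuu => vvuvvvvvUuu   [U → v U]
vvuvvvvvUuu => vvuvvvvvvuu   [U → v]

S => vSu => vvSuu => vvuUuu => vvuvUuu => vvuvvUuu => vvuvvvUuu => vvuvvvvUuu => vvuvvvvvUuu => vvuvvvvvvuu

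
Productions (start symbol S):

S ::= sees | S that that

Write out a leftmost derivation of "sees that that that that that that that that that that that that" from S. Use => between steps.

S => S that that => S that that that that => S that that that that that that => S that that that that that that that that => S that that that that that that that that that that => S that that that that that that that that that that that that => sees that that that that that that that that that that that that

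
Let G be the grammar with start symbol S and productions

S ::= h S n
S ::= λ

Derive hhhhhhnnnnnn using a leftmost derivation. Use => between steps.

S => hSn   [S ::= h S n]
hSn => hhSnn   [S ::= h S n]
hhSnn => hhhSnnn   [S ::= h S n]
hhhSnnn => hhhhSnnnn   [S ::= h S n]
hhhhSnnnn => hhhhhSnnnnn   [S ::= h S n]
hhhhhSnnnnn => hhhhhhSnnnnnn   [S ::= h S n]
hhhhhhSnnnnnn => hhhhhhnnnnnn   [S ::= λ]

S => hSn => hhSnn => hhhSnnn => hhhhSnnnn => hhhhhSnnnnn => hhhhhhSnnnnnn => hhhhhhnnnnnn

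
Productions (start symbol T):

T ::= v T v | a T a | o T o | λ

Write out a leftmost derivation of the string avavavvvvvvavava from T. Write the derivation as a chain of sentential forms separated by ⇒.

T ⇒ aTa ⇒ avTva ⇒ avaTava ⇒ avavTvava ⇒ avavaTavava ⇒ avavavTvavava ⇒ avavavvTvvavava ⇒ avavavvvTvvvavava ⇒ avavavvvvvvavava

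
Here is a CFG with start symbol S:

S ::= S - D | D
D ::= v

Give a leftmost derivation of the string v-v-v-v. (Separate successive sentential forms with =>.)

S=>S-D=>S-D-D=>S-D-D-D=>D-D-D-D=>v-D-D-D=>v-v-D-D=>v-v-v-D=>v-v-v-v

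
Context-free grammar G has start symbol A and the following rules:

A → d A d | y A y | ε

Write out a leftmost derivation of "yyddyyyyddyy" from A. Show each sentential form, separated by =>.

A=>yAy=>yyAyy=>yydAdyy=>yyddAddyy=>yyddyAyddyy=>yyddyyAyyddyy=>yyddyyyyddyy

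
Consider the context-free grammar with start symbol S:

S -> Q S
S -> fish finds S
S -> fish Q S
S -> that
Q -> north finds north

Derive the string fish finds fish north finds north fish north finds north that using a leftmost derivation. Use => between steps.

S => fish finds S => fish finds fish Q S => fish finds fish north finds north S => fish finds fish north finds north fish Q S => fish finds fish north finds north fish north finds north S => fish finds fish north finds north fish north finds north that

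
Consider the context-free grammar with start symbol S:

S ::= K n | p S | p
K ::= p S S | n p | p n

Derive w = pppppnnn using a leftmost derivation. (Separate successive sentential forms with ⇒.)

S ⇒ pS   [S ::= p S]
pS ⇒ pKn   [S ::= K n]
pKn ⇒ ppSSn   [K ::= p S S]
ppSSn ⇒ pppSSn   [S ::= p S]
pppSSn ⇒ ppppSn   [S ::= p]
ppppSn ⇒ ppppKnn   [S ::= K n]
ppppKnn ⇒ pppppnnn   [K ::= p n]

S ⇒ pS ⇒ pKn ⇒ ppSSn ⇒ pppSSn ⇒ ppppSn ⇒ ppppKnn ⇒ pppppnnn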